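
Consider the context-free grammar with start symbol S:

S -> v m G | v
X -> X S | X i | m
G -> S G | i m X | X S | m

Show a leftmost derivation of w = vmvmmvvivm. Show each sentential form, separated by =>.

S => vmG   [S -> v m G]
vmG => vmSG   [G -> S G]
vmSG => vmvmGG   [S -> v m G]
vmvmGG => vmvmXSG   [G -> X S]
vmvmXSG => vmvmXiSG   [X -> X i]
vmvmXiSG => vmvmXSiSG   [X -> X S]
vmvmXSiSG => vmvmXSSiSG   [X -> X S]
vmvmXSSiSG => vmvmmSSiSG   [X -> m]
vmvmmSSiSG => vmvmmvSiSG   [S -> v]
vmvmmvSiSG => vmvmmvviSG   [S -> v]
vmvmmvviSG => vmvmmvvivG   [S -> v]
vmvmmvvivG => vmvmmvvivm   [G -> m]

S=>vmG=>vmSG=>vmvmGG=>vmvmXSG=>vmvmXiSG=>vmvmXSiSG=>vmvmXSSiSG=>vmvmmSSiSG=>vmvmmvSiSG=>vmvmmvviSG=>vmvmmvvivG=>vmvmmvvivm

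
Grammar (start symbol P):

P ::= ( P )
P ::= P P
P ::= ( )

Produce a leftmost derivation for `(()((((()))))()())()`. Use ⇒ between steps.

P ⇒ PP ⇒ (P)P ⇒ (PP)P ⇒ (PPP)P ⇒ (()PP)P ⇒ (()PPP)P ⇒ (()(P)PP)P ⇒ (()((P))PP)P ⇒ (()(((P)))PP)P ⇒ (()((((P))))PP)P ⇒ (()((((()))))PP)P ⇒ (()((((()))))()P)P ⇒ (()((((()))))()())P ⇒ (()((((()))))()())()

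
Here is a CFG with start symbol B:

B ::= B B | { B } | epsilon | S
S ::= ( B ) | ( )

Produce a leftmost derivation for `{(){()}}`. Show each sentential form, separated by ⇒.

B ⇒ {B}   [B ::= { B }]
{B} ⇒ {BB}   [B ::= B B]
{BB} ⇒ {BBB}   [B ::= B B]
{BBB} ⇒ {SBB}   [B ::= S]
{SBB} ⇒ {()BB}   [S ::= ( )]
{()BB} ⇒ {(){B}B}   [B ::= { B }]
{(){B}B} ⇒ {(){S}B}   [B ::= S]
{(){S}B} ⇒ {(){()}B}   [S ::= ( )]
{(){()}B} ⇒ {(){()}}   [B ::= epsilon]

B ⇒ {B} ⇒ {BB} ⇒ {BBB} ⇒ {SBB} ⇒ {()BB} ⇒ {(){B}B} ⇒ {(){S}B} ⇒ {(){()}B} ⇒ {(){()}}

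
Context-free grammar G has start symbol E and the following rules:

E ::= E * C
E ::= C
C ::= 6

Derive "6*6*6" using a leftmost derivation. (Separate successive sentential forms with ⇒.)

E ⇒ E*C ⇒ E*C*C ⇒ C*C*C ⇒ 6*C*C ⇒ 6*6*C ⇒ 6*6*6

E ⇒ E*C   [E ::= E * C]
E*C ⇒ E*C*C   [E ::= E * C]
E*C*C ⇒ C*C*C   [E ::= C]
C*C*C ⇒ 6*C*C   [C ::= 6]
6*C*C ⇒ 6*6*C   [C ::= 6]
6*6*C ⇒ 6*6*6   [C ::= 6]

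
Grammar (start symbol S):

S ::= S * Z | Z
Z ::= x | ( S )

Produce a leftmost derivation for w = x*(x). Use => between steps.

S=>S*Z=>Z*Z=>x*Z=>x*(S)=>x*(Z)=>x*(x)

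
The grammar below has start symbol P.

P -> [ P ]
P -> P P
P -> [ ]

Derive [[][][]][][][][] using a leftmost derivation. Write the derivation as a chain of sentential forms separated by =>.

P => PP => PPP => PPPP => PPPPP => [P]PPPP => [PP]PPPP => [PPP]PPPP => [[]PP]PPPP => [[][]P]PPPP => [[][][]]PPPP => [[][][]][]PPP => [[][][]][][]PP => [[][][]][][][]P => [[][][]][][][][]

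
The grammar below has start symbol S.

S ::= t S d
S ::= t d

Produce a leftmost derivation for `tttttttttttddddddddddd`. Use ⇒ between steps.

S ⇒ tSd   [S ::= t S d]
tSd ⇒ ttSdd   [S ::= t S d]
ttSdd ⇒ tttSddd   [S ::= t S d]
tttSddd ⇒ ttttSdddd   [S ::= t S d]
ttttSdddd ⇒ tttttSddddd   [S ::= t S d]
tttttSddddd ⇒ ttttttSdddddd   [S ::= t S d]
ttttttSdddddd ⇒ tttttttSddddddd   [S ::= t S d]
tttttttSddddddd ⇒ ttttttttSdddddddd   [S ::= t S d]
ttttttttSdddddddd ⇒ tttttttttSddddddddd   [S ::= t S d]
tttttttttSddddddddd ⇒ ttttttttttSdddddddddd   [S ::= t S d]
ttttttttttSdddddddddd ⇒ tttttttttttddddddddddd   [S ::= t d]

S ⇒ tSd ⇒ ttSdd ⇒ tttSddd ⇒ ttttSdddd ⇒ tttttSddddd ⇒ ttttttSdddddd ⇒ tttttttSddddddd ⇒ ttttttttSdddddddd ⇒ tttttttttSddddddddd ⇒ ttttttttttSdddddddddd ⇒ tttttttttttddddddddddd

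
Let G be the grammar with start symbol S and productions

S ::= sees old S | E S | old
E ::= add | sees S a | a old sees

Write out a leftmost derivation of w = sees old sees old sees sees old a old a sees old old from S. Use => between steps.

S => sees old S => sees old sees old S => sees old sees old E S => sees old sees old sees S a S => sees old sees old sees E S a S => sees old sees old sees sees S a S a S => sees old sees old sees sees old a S a S => sees old sees old sees sees old a old a S => sees old sees old sees sees old a old a sees old S => sees old sees old sees sees old a old a sees old old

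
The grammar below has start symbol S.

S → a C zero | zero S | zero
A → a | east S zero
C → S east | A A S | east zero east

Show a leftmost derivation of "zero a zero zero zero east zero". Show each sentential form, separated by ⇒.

S ⇒ zero S   [S → zero S]
zero S ⇒ zero a C zero   [S → a C zero]
zero a C zero ⇒ zero a S east zero   [C → S east]
zero a S east zero ⇒ zero a zero S east zero   [S → zero S]
zero a zero S east zero ⇒ zero a zero zero S east zero   [S → zero S]
zero a zero zero S east zero ⇒ zero a zero zero zero east zero   [S → zero]

S ⇒ zero S ⇒ zero a C zero ⇒ zero a S east zero ⇒ zero a zero S east zero ⇒ zero a zero zero S east zero ⇒ zero a zero zero zero east zero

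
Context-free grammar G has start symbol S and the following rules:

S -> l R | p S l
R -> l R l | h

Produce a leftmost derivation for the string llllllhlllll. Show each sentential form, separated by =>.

S => lR   [S -> l R]
lR => llRl   [R -> l R l]
llRl => lllRll   [R -> l R l]
lllRll => llllRlll   [R -> l R l]
llllRlll => lllllRllll   [R -> l R l]
lllllRllll => llllllRlllll   [R -> l R l]
llllllRlllll => llllllhlllll   [R -> h]

S=>lR=>llRl=>lllRll=>llllRlll=>lllllRllll=>llllllRlllll=>llllllhlllll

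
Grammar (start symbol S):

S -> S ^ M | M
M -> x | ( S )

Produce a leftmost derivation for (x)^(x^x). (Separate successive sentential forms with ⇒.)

S ⇒ S^M ⇒ M^M ⇒ (S)^M ⇒ (M)^M ⇒ (x)^M ⇒ (x)^(S) ⇒ (x)^(S^M) ⇒ (x)^(M^M) ⇒ (x)^(x^M) ⇒ (x)^(x^x)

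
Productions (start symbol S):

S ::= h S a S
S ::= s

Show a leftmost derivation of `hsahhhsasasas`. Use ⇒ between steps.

S ⇒ hSaS   [S ::= h S a S]
hSaS ⇒ hsaS   [S ::= s]
hsaS ⇒ hsahSaS   [S ::= h S a S]
hsahSaS ⇒ hsahhSaSaS   [S ::= h S a S]
hsahhSaSaS ⇒ hsahhhSaSaSaS   [S ::= h S a S]
hsahhhSaSaSaS ⇒ hsahhhsaSaSaS   [S ::= s]
hsahhhsaSaSaS ⇒ hsahhhsasaSaS   [S ::= s]
hsahhhsasaSaS ⇒ hsahhhsasasaS   [S ::= s]
hsahhhsasasaS ⇒ hsahhhsasasas   [S ::= s]

S⇒hSaS⇒hsaS⇒hsahSaS⇒hsahhSaSaS⇒hsahhhSaSaSaS⇒hsahhhsaSaSaS⇒hsahhhsasaSaS⇒hsahhhsasasaS⇒hsahhhsasasas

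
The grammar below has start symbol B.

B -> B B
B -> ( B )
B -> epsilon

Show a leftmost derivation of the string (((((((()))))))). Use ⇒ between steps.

B ⇒ (B)   [B -> ( B )]
(B) ⇒ ((B))   [B -> ( B )]
((B)) ⇒ (((B)))   [B -> ( B )]
(((B))) ⇒ ((((B))))   [B -> ( B )]
((((B)))) ⇒ (((((B)))))   [B -> ( B )]
(((((B))))) ⇒ ((((((B))))))   [B -> ( B )]
((((((B)))))) ⇒ (((((((B)))))))   [B -> ( B )]
(((((((B))))))) ⇒ ((((((((B))))))))   [B -> ( B )]
((((((((B)))))))) ⇒ (((((((())))))))   [B -> epsilon]

B ⇒ (B) ⇒ ((B)) ⇒ (((B))) ⇒ ((((B)))) ⇒ (((((B))))) ⇒ ((((((B)))))) ⇒ (((((((B))))))) ⇒ ((((((((B)))))))) ⇒ (((((((())))))))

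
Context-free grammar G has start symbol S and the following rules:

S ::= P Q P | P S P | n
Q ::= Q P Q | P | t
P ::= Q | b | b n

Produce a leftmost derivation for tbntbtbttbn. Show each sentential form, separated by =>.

S => PQP => QQP => QPQQP => QPQPQQP => QPQPQPQQP => tPQPQPQQP => tbnQPQPQQP => tbntPQPQQP => tbntbQPQQP => tbntbtPQQP => tbntbtbQQP => tbntbtbtQP => tbntbtbttP => tbntbtbttbn

S => PQP   [S ::= P Q P]
PQP => QQP   [P ::= Q]
QQP => QPQQP   [Q ::= Q P Q]
QPQQP => QPQPQQP   [Q ::= Q P Q]
QPQPQQP => QPQPQPQQP   [Q ::= Q P Q]
QPQPQPQQP => tPQPQPQQP   [Q ::= t]
tPQPQPQQP => tbnQPQPQQP   [P ::= b n]
tbnQPQPQQP => tbntPQPQQP   [Q ::= t]
tbntPQPQQP => tbntbQPQQP   [P ::= b]
tbntbQPQQP => tbntbtPQQP   [Q ::= t]
tbntbtPQQP => tbntbtbQQP   [P ::= b]
tbntbtbQQP => tbntbtbtQP   [Q ::= t]
tbntbtbtQP => tbntbtbttP   [Q ::= t]
tbntbtbttP => tbntbtbttbn   [P ::= b n]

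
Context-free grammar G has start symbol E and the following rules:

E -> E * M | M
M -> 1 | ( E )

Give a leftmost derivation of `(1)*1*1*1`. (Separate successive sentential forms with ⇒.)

E ⇒ E*M ⇒ E*M*M ⇒ E*M*M*M ⇒ M*M*M*M ⇒ (E)*M*M*M ⇒ (M)*M*M*M ⇒ (1)*M*M*M ⇒ (1)*1*M*M ⇒ (1)*1*1*M ⇒ (1)*1*1*1

E ⇒ E*M   [E -> E * M]
E*M ⇒ E*M*M   [E -> E * M]
E*M*M ⇒ E*M*M*M   [E -> E * M]
E*M*M*M ⇒ M*M*M*M   [E -> M]
M*M*M*M ⇒ (E)*M*M*M   [M -> ( E )]
(E)*M*M*M ⇒ (M)*M*M*M   [E -> M]
(M)*M*M*M ⇒ (1)*M*M*M   [M -> 1]
(1)*M*M*M ⇒ (1)*1*M*M   [M -> 1]
(1)*1*M*M ⇒ (1)*1*1*M   [M -> 1]
(1)*1*1*M ⇒ (1)*1*1*1   [M -> 1]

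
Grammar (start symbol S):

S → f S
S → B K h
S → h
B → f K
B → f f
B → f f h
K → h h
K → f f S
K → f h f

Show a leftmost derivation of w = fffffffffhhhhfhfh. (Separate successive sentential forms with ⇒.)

S⇒fS⇒ffS⇒ffBKh⇒fffKKh⇒fffffSKh⇒ffffffSKh⇒fffffffSKh⇒fffffffBKhKh⇒fffffffffhKhKh⇒fffffffffhhhhKh⇒fffffffffhhhhfhfh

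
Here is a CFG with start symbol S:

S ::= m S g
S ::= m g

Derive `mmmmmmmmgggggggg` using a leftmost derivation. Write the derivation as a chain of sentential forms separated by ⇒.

S ⇒ mSg   [S ::= m S g]
mSg ⇒ mmSgg   [S ::= m S g]
mmSgg ⇒ mmmSggg   [S ::= m S g]
mmmSggg ⇒ mmmmSgggg   [S ::= m S g]
mmmmSgggg ⇒ mmmmmSggggg   [S ::= m S g]
mmmmmSggggg ⇒ mmmmmmSgggggg   [S ::= m S g]
mmmmmmSgggggg ⇒ mmmmmmmSggggggg   [S ::= m S g]
mmmmmmmSggggggg ⇒ mmmmmmmmgggggggg   [S ::= m g]

S ⇒ mSg ⇒ mmSgg ⇒ mmmSggg ⇒ mmmmSgggg ⇒ mmmmmSggggg ⇒ mmmmmmSgggggg ⇒ mmmmmmmSggggggg ⇒ mmmmmmmmgggggggg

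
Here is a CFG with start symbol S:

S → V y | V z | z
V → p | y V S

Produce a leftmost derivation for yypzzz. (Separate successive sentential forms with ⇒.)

S ⇒ Vz ⇒ yVSz ⇒ yyVSSz ⇒ yypSSz ⇒ yypzSz ⇒ yypzzz

S ⇒ Vz   [S → V z]
Vz ⇒ yVSz   [V → y V S]
yVSz ⇒ yyVSSz   [V → y V S]
yyVSSz ⇒ yypSSz   [V → p]
yypSSz ⇒ yypzSz   [S → z]
yypzSz ⇒ yypzzz   [S → z]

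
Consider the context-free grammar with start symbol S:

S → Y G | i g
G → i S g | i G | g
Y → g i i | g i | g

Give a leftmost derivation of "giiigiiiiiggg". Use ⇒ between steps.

S ⇒ YG ⇒ giiG ⇒ giiiSg ⇒ giiiYGg ⇒ giiigiiGg ⇒ giiigiiiGg ⇒ giiigiiiiSgg ⇒ giiigiiiiiggg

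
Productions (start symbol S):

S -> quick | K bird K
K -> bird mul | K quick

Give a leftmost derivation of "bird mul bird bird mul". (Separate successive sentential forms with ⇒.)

S ⇒ K bird K ⇒ bird mul bird K ⇒ bird mul bird bird mul

S ⇒ K bird K   [S -> K bird K]
K bird K ⇒ bird mul bird K   [K -> bird mul]
bird mul bird K ⇒ bird mul bird bird mul   [K -> bird mul]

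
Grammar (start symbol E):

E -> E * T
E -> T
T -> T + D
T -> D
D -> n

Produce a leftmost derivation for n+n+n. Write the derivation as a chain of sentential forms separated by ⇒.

E ⇒ T ⇒ T+D ⇒ T+D+D ⇒ D+D+D ⇒ n+D+D ⇒ n+n+D ⇒ n+n+n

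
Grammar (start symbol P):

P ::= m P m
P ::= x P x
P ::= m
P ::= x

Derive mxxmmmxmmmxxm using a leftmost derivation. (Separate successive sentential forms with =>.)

P => mPm   [P ::= m P m]
mPm => mxPxm   [P ::= x P x]
mxPxm => mxxPxxm   [P ::= x P x]
mxxPxxm => mxxmPmxxm   [P ::= m P m]
mxxmPmxxm => mxxmmPmmxxm   [P ::= m P m]
mxxmmPmmxxm => mxxmmmPmmmxxm   [P ::= m P m]
mxxmmmPmmmxxm => mxxmmmxmmmxxm   [P ::= x]

P=>mPm=>mxPxm=>mxxPxxm=>mxxmPmxxm=>mxxmmPmmxxm=>mxxmmmPmmmxxm=>mxxmmmxmmmxxm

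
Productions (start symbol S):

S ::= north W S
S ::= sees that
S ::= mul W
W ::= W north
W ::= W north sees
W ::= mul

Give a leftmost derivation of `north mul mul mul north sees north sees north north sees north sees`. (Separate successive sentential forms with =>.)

S => north W S => north mul S => north mul mul W => north mul mul W north sees => north mul mul W north sees north sees => north mul mul W north north sees north sees => north mul mul W north sees north north sees north sees => north mul mul W north sees north sees north north sees north sees => north mul mul mul north sees north sees north north sees north sees

S => north W S   [S ::= north W S]
north W S => north mul S   [W ::= mul]
north mul S => north mul mul W   [S ::= mul W]
north mul mul W => north mul mul W north sees   [W ::= W north sees]
north mul mul W north sees => north mul mul W north sees north sees   [W ::= W north sees]
north mul mul W north sees north sees => north mul mul W north north sees north sees   [W ::= W north]
north mul mul W north north sees north sees => north mul mul W north sees north north sees north sees   [W ::= W north sees]
north mul mul W north sees north north sees north sees => north mul mul W north sees north sees north north sees north sees   [W ::= W north sees]
north mul mul W north sees north sees north north sees north sees => north mul mul mul north sees north sees north north sees north sees   [W ::= mul]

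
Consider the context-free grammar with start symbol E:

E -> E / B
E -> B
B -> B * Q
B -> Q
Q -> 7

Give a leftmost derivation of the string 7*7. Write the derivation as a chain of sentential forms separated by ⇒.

E ⇒ B   [E -> B]
B ⇒ B*Q   [B -> B * Q]
B*Q ⇒ Q*Q   [B -> Q]
Q*Q ⇒ 7*Q   [Q -> 7]
7*Q ⇒ 7*7   [Q -> 7]

E⇒B⇒B*Q⇒Q*Q⇒7*Q⇒7*7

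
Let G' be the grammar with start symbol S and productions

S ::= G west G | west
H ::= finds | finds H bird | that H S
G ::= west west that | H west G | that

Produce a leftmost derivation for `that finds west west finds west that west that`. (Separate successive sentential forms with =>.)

S => G west G   [S ::= G west G]
G west G => H west G west G   [G ::= H west G]
H west G west G => that H S west G west G   [H ::= that H S]
that H S west G west G => that finds S west G west G   [H ::= finds]
that finds S west G west G => that finds west west G west G   [S ::= west]
that finds west west G west G => that finds west west H west G west G   [G ::= H west G]
that finds west west H west G west G => that finds west west finds west G west G   [H ::= finds]
that finds west west finds west G west G => that finds west west finds west that west G   [G ::= that]
that finds west west finds west that west G => that finds west west finds west that west that   [G ::= that]

S => G west G => H west G west G => that H S west G west G => that finds S west G west G => that finds west west G west G => that finds west west H west G west G => that finds west west finds west G west G => that finds west west finds west that west G => that finds west west finds west that west that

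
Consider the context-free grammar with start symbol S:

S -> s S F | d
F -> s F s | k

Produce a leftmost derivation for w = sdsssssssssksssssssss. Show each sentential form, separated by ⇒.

S ⇒ sSF   [S -> s S F]
sSF ⇒ sdF   [S -> d]
sdF ⇒ sdsFs   [F -> s F s]
sdsFs ⇒ sdssFss   [F -> s F s]
sdssFss ⇒ sdsssFsss   [F -> s F s]
sdsssFsss ⇒ sdssssFssss   [F -> s F s]
sdssssFssss ⇒ sdsssssFsssss   [F -> s F s]
sdsssssFsssss ⇒ sdssssssFssssss   [F -> s F s]
sdssssssFssssss ⇒ sdsssssssFsssssss   [F -> s F s]
sdsssssssFsssssss ⇒ sdssssssssFssssssss   [F -> s F s]
sdssssssssFssssssss ⇒ sdsssssssssFsssssssss   [F -> s F s]
sdsssssssssFsssssssss ⇒ sdsssssssssksssssssss   [F -> k]

S ⇒ sSF ⇒ sdF ⇒ sdsFs ⇒ sdssFss ⇒ sdsssFsss ⇒ sdssssFssss ⇒ sdsssssFsssss ⇒ sdssssssFssssss ⇒ sdsssssssFsssssss ⇒ sdssssssssFssssssss ⇒ sdsssssssssFsssssssss ⇒ sdsssssssssksssssssss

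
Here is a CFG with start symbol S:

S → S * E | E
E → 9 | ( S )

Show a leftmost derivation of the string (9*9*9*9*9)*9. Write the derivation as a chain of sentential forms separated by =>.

S => S*E => E*E => (S)*E => (S*E)*E => (S*E*E)*E => (S*E*E*E)*E => (S*E*E*E*E)*E => (E*E*E*E*E)*E => (9*E*E*E*E)*E => (9*9*E*E*E)*E => (9*9*9*E*E)*E => (9*9*9*9*E)*E => (9*9*9*9*9)*E => (9*9*9*9*9)*9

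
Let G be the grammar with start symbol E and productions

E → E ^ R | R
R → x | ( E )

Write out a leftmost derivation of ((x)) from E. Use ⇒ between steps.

E ⇒ R   [E → R]
R ⇒ (E)   [R → ( E )]
(E) ⇒ (R)   [E → R]
(R) ⇒ ((E))   [R → ( E )]
((E)) ⇒ ((R))   [E → R]
((R)) ⇒ ((x))   [R → x]

E ⇒ R ⇒ (E) ⇒ (R) ⇒ ((E)) ⇒ ((R)) ⇒ ((x))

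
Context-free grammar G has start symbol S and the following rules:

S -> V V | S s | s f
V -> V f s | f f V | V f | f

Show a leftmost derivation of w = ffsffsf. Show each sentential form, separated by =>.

S => VV   [S -> V V]
VV => VfsV   [V -> V f s]
VfsV => ffsV   [V -> f]
ffsV => ffsVf   [V -> V f]
ffsVf => ffsVfsf   [V -> V f s]
ffsVfsf => ffsffsf   [V -> f]

S => VV => VfsV => ffsV => ffsVf => ffsVfsf => ffsffsf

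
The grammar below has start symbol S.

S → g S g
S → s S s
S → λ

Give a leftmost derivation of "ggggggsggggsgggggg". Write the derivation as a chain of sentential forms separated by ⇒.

S ⇒ gSg ⇒ ggSgg ⇒ gggSggg ⇒ ggggSgggg ⇒ gggggSggggg ⇒ ggggggSgggggg ⇒ ggggggsSsgggggg ⇒ ggggggsgSgsgggggg ⇒ ggggggsggSggsgggggg ⇒ ggggggsggggsgggggg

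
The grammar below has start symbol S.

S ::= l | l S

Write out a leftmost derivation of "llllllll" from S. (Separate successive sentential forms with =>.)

S => lS   [S ::= l S]
lS => llS   [S ::= l S]
llS => lllS   [S ::= l S]
lllS => llllS   [S ::= l S]
llllS => lllllS   [S ::= l S]
lllllS => llllllS   [S ::= l S]
llllllS => lllllllS   [S ::= l S]
lllllllS => llllllll   [S ::= l]

S => lS => llS => lllS => llllS => lllllS => llllllS => lllllllS => llllllll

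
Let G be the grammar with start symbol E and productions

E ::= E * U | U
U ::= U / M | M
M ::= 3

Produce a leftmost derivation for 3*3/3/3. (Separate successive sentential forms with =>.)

E=>E*U=>U*U=>M*U=>3*U=>3*U/M=>3*U/M/M=>3*M/M/M=>3*3/M/M=>3*3/3/M=>3*3/3/3

E => E*U   [E ::= E * U]
E*U => U*U   [E ::= U]
U*U => M*U   [U ::= M]
M*U => 3*U   [M ::= 3]
3*U => 3*U/M   [U ::= U / M]
3*U/M => 3*U/M/M   [U ::= U / M]
3*U/M/M => 3*M/M/M   [U ::= M]
3*M/M/M => 3*3/M/M   [M ::= 3]
3*3/M/M => 3*3/3/M   [M ::= 3]
3*3/3/M => 3*3/3/3   [M ::= 3]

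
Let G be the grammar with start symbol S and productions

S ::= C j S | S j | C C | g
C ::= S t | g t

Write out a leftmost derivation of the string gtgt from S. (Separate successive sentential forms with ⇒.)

S ⇒ CC ⇒ gtC ⇒ gtgt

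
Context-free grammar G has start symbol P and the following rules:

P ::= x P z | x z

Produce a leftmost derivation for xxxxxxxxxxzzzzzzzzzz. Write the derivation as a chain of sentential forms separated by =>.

P=>xPz=>xxPzz=>xxxPzzz=>xxxxPzzzz=>xxxxxPzzzzz=>xxxxxxPzzzzzz=>xxxxxxxPzzzzzzz=>xxxxxxxxPzzzzzzzz=>xxxxxxxxxPzzzzzzzzz=>xxxxxxxxxxzzzzzzzzzz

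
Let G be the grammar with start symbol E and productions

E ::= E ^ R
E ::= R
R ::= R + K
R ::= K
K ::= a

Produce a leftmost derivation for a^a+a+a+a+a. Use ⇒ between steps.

E ⇒ E^R ⇒ R^R ⇒ K^R ⇒ a^R ⇒ a^R+K ⇒ a^R+K+K ⇒ a^R+K+K+K ⇒ a^R+K+K+K+K ⇒ a^K+K+K+K+K ⇒ a^a+K+K+K+K ⇒ a^a+a+K+K+K ⇒ a^a+a+a+K+K ⇒ a^a+a+a+a+K ⇒ a^a+a+a+a+a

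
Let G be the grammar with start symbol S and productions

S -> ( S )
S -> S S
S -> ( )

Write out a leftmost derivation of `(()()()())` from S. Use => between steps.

S => (S)   [S -> ( S )]
(S) => (SS)   [S -> S S]
(SS) => (()S)   [S -> ( )]
(()S) => (()SS)   [S -> S S]
(()SS) => (()()S)   [S -> ( )]
(()()S) => (()()SS)   [S -> S S]
(()()SS) => (()()()S)   [S -> ( )]
(()()()S) => (()()()())   [S -> ( )]

S => (S) => (SS) => (()S) => (()SS) => (()()S) => (()()SS) => (()()()S) => (()()()())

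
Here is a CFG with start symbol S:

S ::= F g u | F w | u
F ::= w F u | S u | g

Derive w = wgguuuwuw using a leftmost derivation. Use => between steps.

S=>Fw=>Suw=>Fwuw=>wFuwuw=>wSuuwuw=>wFguuuwuw=>wgguuuwuw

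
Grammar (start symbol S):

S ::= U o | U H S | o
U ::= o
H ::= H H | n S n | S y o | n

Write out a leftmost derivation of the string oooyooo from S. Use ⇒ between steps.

S ⇒ UHS   [S ::= U H S]
UHS ⇒ oHS   [U ::= o]
oHS ⇒ oSyoS   [H ::= S y o]
oSyoS ⇒ oUoyoS   [S ::= U o]
oUoyoS ⇒ oooyoS   [U ::= o]
oooyoS ⇒ oooyoUo   [S ::= U o]
oooyoUo ⇒ oooyooo   [U ::= o]

S⇒UHS⇒oHS⇒oSyoS⇒oUoyoS⇒oooyoS⇒oooyoUo⇒oooyooo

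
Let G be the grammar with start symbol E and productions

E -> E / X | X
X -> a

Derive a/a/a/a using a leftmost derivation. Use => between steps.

E => E/X   [E -> E / X]
E/X => E/X/X   [E -> E / X]
E/X/X => E/X/X/X   [E -> E / X]
E/X/X/X => X/X/X/X   [E -> X]
X/X/X/X => a/X/X/X   [X -> a]
a/X/X/X => a/a/X/X   [X -> a]
a/a/X/X => a/a/a/X   [X -> a]
a/a/a/X => a/a/a/a   [X -> a]

E=>E/X=>E/X/X=>E/X/X/X=>X/X/X/X=>a/X/X/X=>a/a/X/X=>a/a/a/X=>a/a/a/a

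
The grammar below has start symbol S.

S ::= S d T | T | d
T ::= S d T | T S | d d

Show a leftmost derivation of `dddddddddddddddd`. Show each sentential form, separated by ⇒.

S⇒SdT⇒SdTdT⇒TdTdT⇒SdTdTdT⇒SdTdTdTdT⇒SdTdTdTdTdT⇒ddTdTdTdTdT⇒dddddTdTdTdT⇒ddddddddTdTdT⇒dddddddddddTdT⇒ddddddddddddddT⇒dddddddddddddddd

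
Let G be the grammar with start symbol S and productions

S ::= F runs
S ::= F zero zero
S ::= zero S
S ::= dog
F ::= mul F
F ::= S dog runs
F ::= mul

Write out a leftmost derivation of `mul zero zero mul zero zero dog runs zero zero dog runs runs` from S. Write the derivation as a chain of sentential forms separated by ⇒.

S ⇒ F runs ⇒ S dog runs runs ⇒ F zero zero dog runs runs ⇒ mul F zero zero dog runs runs ⇒ mul S dog runs zero zero dog runs runs ⇒ mul zero S dog runs zero zero dog runs runs ⇒ mul zero zero S dog runs zero zero dog runs runs ⇒ mul zero zero F zero zero dog runs zero zero dog runs runs ⇒ mul zero zero mul zero zero dog runs zero zero dog runs runs

S ⇒ F runs   [S ::= F runs]
F runs ⇒ S dog runs runs   [F ::= S dog runs]
S dog runs runs ⇒ F zero zero dog runs runs   [S ::= F zero zero]
F zero zero dog runs runs ⇒ mul F zero zero dog runs runs   [F ::= mul F]
mul F zero zero dog runs runs ⇒ mul S dog runs zero zero dog runs runs   [F ::= S dog runs]
mul S dog runs zero zero dog runs runs ⇒ mul zero S dog runs zero zero dog runs runs   [S ::= zero S]
mul zero S dog runs zero zero dog runs runs ⇒ mul zero zero S dog runs zero zero dog runs runs   [S ::= zero S]
mul zero zero S dog runs zero zero dog runs runs ⇒ mul zero zero F zero zero dog runs zero zero dog runs runs   [S ::= F zero zero]
mul zero zero F zero zero dog runs zero zero dog runs runs ⇒ mul zero zero mul zero zero dog runs zero zero dog runs runs   [F ::= mul]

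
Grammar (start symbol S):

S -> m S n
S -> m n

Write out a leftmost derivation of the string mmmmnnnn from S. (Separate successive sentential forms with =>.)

S => mSn => mmSnn => mmmSnnn => mmmmnnnn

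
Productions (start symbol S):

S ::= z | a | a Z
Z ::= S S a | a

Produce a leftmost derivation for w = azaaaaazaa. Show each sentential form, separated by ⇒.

S ⇒ aZ   [S ::= a Z]
aZ ⇒ aSSa   [Z ::= S S a]
aSSa ⇒ azSa   [S ::= z]
azSa ⇒ azaZa   [S ::= a Z]
azaZa ⇒ azaSSaa   [Z ::= S S a]
azaSSaa ⇒ azaaZSaa   [S ::= a Z]
azaaZSaa ⇒ azaaSSaSaa   [Z ::= S S a]
azaaSSaSaa ⇒ azaaaSaSaa   [S ::= a]
azaaaSaSaa ⇒ azaaaaaSaa   [S ::= a]
azaaaaaSaa ⇒ azaaaaazaa   [S ::= z]

S ⇒ aZ ⇒ aSSa ⇒ azSa ⇒ azaZa ⇒ azaSSaa ⇒ azaaZSaa ⇒ azaaSSaSaa ⇒ azaaaSaSaa ⇒ azaaaaaSaa ⇒ azaaaaazaa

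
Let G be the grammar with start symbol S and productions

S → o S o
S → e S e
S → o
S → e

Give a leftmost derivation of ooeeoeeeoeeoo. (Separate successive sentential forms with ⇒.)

S ⇒ oSo ⇒ ooSoo ⇒ ooeSeoo ⇒ ooeeSeeoo ⇒ ooeeoSoeeoo ⇒ ooeeoeSeoeeoo ⇒ ooeeoeeeoeeoo

S ⇒ oSo   [S → o S o]
oSo ⇒ ooSoo   [S → o S o]
ooSoo ⇒ ooeSeoo   [S → e S e]
ooeSeoo ⇒ ooeeSeeoo   [S → e S e]
ooeeSeeoo ⇒ ooeeoSoeeoo   [S → o S o]
ooeeoSoeeoo ⇒ ooeeoeSeoeeoo   [S → e S e]
ooeeoeSeoeeoo ⇒ ooeeoeeeoeeoo   [S → e]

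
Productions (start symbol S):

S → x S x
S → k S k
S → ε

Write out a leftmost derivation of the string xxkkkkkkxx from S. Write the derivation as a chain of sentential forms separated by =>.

S=>xSx=>xxSxx=>xxkSkxx=>xxkkSkkxx=>xxkkkSkkkxx=>xxkkkkkkxx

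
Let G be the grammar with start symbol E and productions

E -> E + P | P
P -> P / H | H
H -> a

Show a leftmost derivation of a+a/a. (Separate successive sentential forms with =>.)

E => E+P   [E -> E + P]
E+P => P+P   [E -> P]
P+P => H+P   [P -> H]
H+P => a+P   [H -> a]
a+P => a+P/H   [P -> P / H]
a+P/H => a+H/H   [P -> H]
a+H/H => a+a/H   [H -> a]
a+a/H => a+a/a   [H -> a]

E => E+P => P+P => H+P => a+P => a+P/H => a+H/H => a+a/H => a+a/a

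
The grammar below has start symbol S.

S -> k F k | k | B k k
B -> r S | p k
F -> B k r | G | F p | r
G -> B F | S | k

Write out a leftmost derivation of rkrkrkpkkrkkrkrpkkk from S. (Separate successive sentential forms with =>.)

S=>Bkk=>rSkk=>rkFkkk=>rkFpkkk=>rkGpkkk=>rkBFpkkk=>rkrSFpkkk=>rkrkFkFpkkk=>rkrkBkrkFpkkk=>rkrkrSkrkFpkkk=>rkrkrkFkkrkFpkkk=>rkrkrkBkrkkrkFpkkk=>rkrkrkpkkrkkrkFpkkk=>rkrkrkpkkrkkrkrpkkk

S => Bkk   [S -> B k k]
Bkk => rSkk   [B -> r S]
rSkk => rkFkkk   [S -> k F k]
rkFkkk => rkFpkkk   [F -> F p]
rkFpkkk => rkGpkkk   [F -> G]
rkGpkkk => rkBFpkkk   [G -> B F]
rkBFpkkk => rkrSFpkkk   [B -> r S]
rkrSFpkkk => rkrkFkFpkkk   [S -> k F k]
rkrkFkFpkkk => rkrkBkrkFpkkk   [F -> B k r]
rkrkBkrkFpkkk => rkrkrSkrkFpkkk   [B -> r S]
rkrkrSkrkFpkkk => rkrkrkFkkrkFpkkk   [S -> k F k]
rkrkrkFkkrkFpkkk => rkrkrkBkrkkrkFpkkk   [F -> B k r]
rkrkrkBkrkkrkFpkkk => rkrkrkpkkrkkrkFpkkk   [B -> p k]
rkrkrkpkkrkkrkFpkkk => rkrkrkpkkrkkrkrpkkk   [F -> r]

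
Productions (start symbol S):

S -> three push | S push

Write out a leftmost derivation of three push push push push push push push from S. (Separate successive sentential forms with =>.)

S => S push => S push push => S push push push => S push push push push => S push push push push push => S push push push push push push => three push push push push push push push

S => S push   [S -> S push]
S push => S push push   [S -> S push]
S push push => S push push push   [S -> S push]
S push push push => S push push push push   [S -> S push]
S push push push push => S push push push push push   [S -> S push]
S push push push push push => S push push push push push push   [S -> S push]
S push push push push push push => three push push push push push push push   [S -> three push]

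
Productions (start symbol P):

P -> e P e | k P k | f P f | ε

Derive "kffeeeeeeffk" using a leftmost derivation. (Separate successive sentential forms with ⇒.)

P ⇒ kPk   [P -> k P k]
kPk ⇒ kfPfk   [P -> f P f]
kfPfk ⇒ kffPffk   [P -> f P f]
kffPffk ⇒ kffePeffk   [P -> e P e]
kffePeffk ⇒ kffeePeeffk   [P -> e P e]
kffeePeeffk ⇒ kffeeePeeeffk   [P -> e P e]
kffeeePeeeffk ⇒ kffeeeeeeffk   [P -> ε]

P ⇒ kPk ⇒ kfPfk ⇒ kffPffk ⇒ kffePeffk ⇒ kffeePeeffk ⇒ kffeeePeeeffk ⇒ kffeeeeeeffk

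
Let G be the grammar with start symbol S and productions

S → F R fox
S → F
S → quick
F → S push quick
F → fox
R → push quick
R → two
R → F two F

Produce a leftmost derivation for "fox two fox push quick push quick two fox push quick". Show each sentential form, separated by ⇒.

S ⇒ F ⇒ S push quick ⇒ F R fox push quick ⇒ S push quick R fox push quick ⇒ F push quick R fox push quick ⇒ S push quick push quick R fox push quick ⇒ F R fox push quick push quick R fox push quick ⇒ fox R fox push quick push quick R fox push quick ⇒ fox two fox push quick push quick R fox push quick ⇒ fox two fox push quick push quick two fox push quick

S ⇒ F   [S → F]
F ⇒ S push quick   [F → S push quick]
S push quick ⇒ F R fox push quick   [S → F R fox]
F R fox push quick ⇒ S push quick R fox push quick   [F → S push quick]
S push quick R fox push quick ⇒ F push quick R fox push quick   [S → F]
F push quick R fox push quick ⇒ S push quick push quick R fox push quick   [F → S push quick]
S push quick push quick R fox push quick ⇒ F R fox push quick push quick R fox push quick   [S → F R fox]
F R fox push quick push quick R fox push quick ⇒ fox R fox push quick push quick R fox push quick   [F → fox]
fox R fox push quick push quick R fox push quick ⇒ fox two fox push quick push quick R fox push quick   [R → two]
fox two fox push quick push quick R fox push quick ⇒ fox two fox push quick push quick two fox push quick   [R → two]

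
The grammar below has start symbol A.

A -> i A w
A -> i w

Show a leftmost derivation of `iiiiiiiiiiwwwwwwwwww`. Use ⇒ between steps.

A ⇒ iAw ⇒ iiAww ⇒ iiiAwww ⇒ iiiiAwwww ⇒ iiiiiAwwwww ⇒ iiiiiiAwwwwww ⇒ iiiiiiiAwwwwwww ⇒ iiiiiiiiAwwwwwwww ⇒ iiiiiiiiiAwwwwwwwww ⇒ iiiiiiiiiiwwwwwwwwww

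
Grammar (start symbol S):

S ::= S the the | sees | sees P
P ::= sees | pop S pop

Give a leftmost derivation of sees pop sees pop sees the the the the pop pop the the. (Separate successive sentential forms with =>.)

S => S the the => sees P the the => sees pop S pop the the => sees pop sees P pop the the => sees pop sees pop S pop pop the the => sees pop sees pop S the the pop pop the the => sees pop sees pop S the the the the pop pop the the => sees pop sees pop sees the the the the pop pop the the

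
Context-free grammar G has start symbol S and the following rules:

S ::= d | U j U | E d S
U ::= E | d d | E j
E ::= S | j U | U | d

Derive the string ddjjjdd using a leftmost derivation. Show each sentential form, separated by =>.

S=>UjU=>EjjU=>UjjU=>EjjjU=>UjjjU=>ddjjjU=>ddjjjdd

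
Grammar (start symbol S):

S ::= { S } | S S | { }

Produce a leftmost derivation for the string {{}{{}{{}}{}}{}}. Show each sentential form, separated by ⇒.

S⇒{S}⇒{SS}⇒{SSS}⇒{{}SS}⇒{{}{S}S}⇒{{}{SS}S}⇒{{}{{}S}S}⇒{{}{{}SS}S}⇒{{}{{}{S}S}S}⇒{{}{{}{{}}S}S}⇒{{}{{}{{}}{}}S}⇒{{}{{}{{}}{}}{}}

S ⇒ {S}   [S ::= { S }]
{S} ⇒ {SS}   [S ::= S S]
{SS} ⇒ {SSS}   [S ::= S S]
{SSS} ⇒ {{}SS}   [S ::= { }]
{{}SS} ⇒ {{}{S}S}   [S ::= { S }]
{{}{S}S} ⇒ {{}{SS}S}   [S ::= S S]
{{}{SS}S} ⇒ {{}{{}S}S}   [S ::= { }]
{{}{{}S}S} ⇒ {{}{{}SS}S}   [S ::= S S]
{{}{{}SS}S} ⇒ {{}{{}{S}S}S}   [S ::= { S }]
{{}{{}{S}S}S} ⇒ {{}{{}{{}}S}S}   [S ::= { }]
{{}{{}{{}}S}S} ⇒ {{}{{}{{}}{}}S}   [S ::= { }]
{{}{{}{{}}{}}S} ⇒ {{}{{}{{}}{}}{}}   [S ::= { }]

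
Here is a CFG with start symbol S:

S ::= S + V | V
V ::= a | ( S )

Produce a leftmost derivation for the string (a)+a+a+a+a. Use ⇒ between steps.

S ⇒ S+V   [S ::= S + V]
S+V ⇒ S+V+V   [S ::= S + V]
S+V+V ⇒ S+V+V+V   [S ::= S + V]
S+V+V+V ⇒ S+V+V+V+V   [S ::= S + V]
S+V+V+V+V ⇒ V+V+V+V+V   [S ::= V]
V+V+V+V+V ⇒ (S)+V+V+V+V   [V ::= ( S )]
(S)+V+V+V+V ⇒ (V)+V+V+V+V   [S ::= V]
(V)+V+V+V+V ⇒ (a)+V+V+V+V   [V ::= a]
(a)+V+V+V+V ⇒ (a)+a+V+V+V   [V ::= a]
(a)+a+V+V+V ⇒ (a)+a+a+V+V   [V ::= a]
(a)+a+a+V+V ⇒ (a)+a+a+a+V   [V ::= a]
(a)+a+a+a+V ⇒ (a)+a+a+a+a   [V ::= a]

S⇒S+V⇒S+V+V⇒S+V+V+V⇒S+V+V+V+V⇒V+V+V+V+V⇒(S)+V+V+V+V⇒(V)+V+V+V+V⇒(a)+V+V+V+V⇒(a)+a+V+V+V⇒(a)+a+a+V+V⇒(a)+a+a+a+V⇒(a)+a+a+a+a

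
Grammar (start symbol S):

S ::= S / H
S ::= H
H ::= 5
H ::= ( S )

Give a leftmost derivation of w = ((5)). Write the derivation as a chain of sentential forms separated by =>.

S => H => (S) => (H) => ((S)) => ((H)) => ((5))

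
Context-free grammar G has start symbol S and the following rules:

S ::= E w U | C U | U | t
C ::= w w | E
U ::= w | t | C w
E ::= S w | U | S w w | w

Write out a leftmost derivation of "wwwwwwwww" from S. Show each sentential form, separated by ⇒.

S⇒CU⇒EU⇒SwwU⇒EwUwwU⇒UwUwwU⇒CwwUwwU⇒EwwUwwU⇒wwwUwwU⇒wwwwwwU⇒wwwwwwCw⇒wwwwwwwww

S ⇒ CU   [S ::= C U]
CU ⇒ EU   [C ::= E]
EU ⇒ SwwU   [E ::= S w w]
SwwU ⇒ EwUwwU   [S ::= E w U]
EwUwwU ⇒ UwUwwU   [E ::= U]
UwUwwU ⇒ CwwUwwU   [U ::= C w]
CwwUwwU ⇒ EwwUwwU   [C ::= E]
EwwUwwU ⇒ wwwUwwU   [E ::= w]
wwwUwwU ⇒ wwwwwwU   [U ::= w]
wwwwwwU ⇒ wwwwwwCw   [U ::= C w]
wwwwwwCw ⇒ wwwwwwwww   [C ::= w w]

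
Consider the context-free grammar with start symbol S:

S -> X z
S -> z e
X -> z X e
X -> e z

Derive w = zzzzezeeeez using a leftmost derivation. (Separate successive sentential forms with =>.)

S => Xz => zXez => zzXeez => zzzXeeez => zzzzXeeeez => zzzzezeeeez

S => Xz   [S -> X z]
Xz => zXez   [X -> z X e]
zXez => zzXeez   [X -> z X e]
zzXeez => zzzXeeez   [X -> z X e]
zzzXeeez => zzzzXeeeez   [X -> z X e]
zzzzXeeeez => zzzzezeeeez   [X -> e z]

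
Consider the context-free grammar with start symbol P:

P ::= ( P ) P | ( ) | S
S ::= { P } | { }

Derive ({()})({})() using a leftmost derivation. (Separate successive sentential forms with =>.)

P=>(P)P=>(S)P=>({P})P=>({()})P=>({()})(P)P=>({()})(S)P=>({()})({})P=>({()})({})()

P => (P)P   [P ::= ( P ) P]
(P)P => (S)P   [P ::= S]
(S)P => ({P})P   [S ::= { P }]
({P})P => ({()})P   [P ::= ( )]
({()})P => ({()})(P)P   [P ::= ( P ) P]
({()})(P)P => ({()})(S)P   [P ::= S]
({()})(S)P => ({()})({})P   [S ::= { }]
({()})({})P => ({()})({})()   [P ::= ( )]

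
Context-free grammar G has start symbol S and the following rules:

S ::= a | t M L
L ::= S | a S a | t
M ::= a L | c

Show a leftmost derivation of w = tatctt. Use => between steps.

S=>tML=>taLL=>taSL=>tatMLL=>tatcLL=>tatctL=>tatctt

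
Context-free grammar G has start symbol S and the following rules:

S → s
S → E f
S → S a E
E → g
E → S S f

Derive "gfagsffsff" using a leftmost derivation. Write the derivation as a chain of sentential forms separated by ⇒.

S ⇒ Ef ⇒ SSff ⇒ EfSff ⇒ SSffSff ⇒ SaESffSff ⇒ EfaESffSff ⇒ gfaESffSff ⇒ gfagSffSff ⇒ gfagsffSff ⇒ gfagsffsff

S ⇒ Ef   [S → E f]
Ef ⇒ SSff   [E → S S f]
SSff ⇒ EfSff   [S → E f]
EfSff ⇒ SSffSff   [E → S S f]
SSffSff ⇒ SaESffSff   [S → S a E]
SaESffSff ⇒ EfaESffSff   [S → E f]
EfaESffSff ⇒ gfaESffSff   [E → g]
gfaESffSff ⇒ gfagSffSff   [E → g]
gfagSffSff ⇒ gfagsffSff   [S → s]
gfagsffSff ⇒ gfagsffsff   [S → s]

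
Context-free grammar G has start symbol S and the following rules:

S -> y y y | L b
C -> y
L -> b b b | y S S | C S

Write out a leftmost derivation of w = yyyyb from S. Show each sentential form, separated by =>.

S=>Lb=>CSb=>ySb=>yyyyb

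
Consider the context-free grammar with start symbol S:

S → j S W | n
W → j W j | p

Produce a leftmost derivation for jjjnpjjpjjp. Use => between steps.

S => jSW   [S → j S W]
jSW => jjSWW   [S → j S W]
jjSWW => jjjSWWW   [S → j S W]
jjjSWWW => jjjnWWW   [S → n]
jjjnWWW => jjjnpWW   [W → p]
jjjnpWW => jjjnpjWjW   [W → j W j]
jjjnpjWjW => jjjnpjjWjjW   [W → j W j]
jjjnpjjWjjW => jjjnpjjpjjW   [W → p]
jjjnpjjpjjW => jjjnpjjpjjp   [W → p]

S => jSW => jjSWW => jjjSWWW => jjjnWWW => jjjnpWW => jjjnpjWjW => jjjnpjjWjjW => jjjnpjjpjjW => jjjnpjjpjjp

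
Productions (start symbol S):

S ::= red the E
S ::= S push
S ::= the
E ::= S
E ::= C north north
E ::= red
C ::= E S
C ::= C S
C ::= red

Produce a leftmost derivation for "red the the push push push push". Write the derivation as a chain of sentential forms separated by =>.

S => red the E   [S ::= red the E]
red the E => red the S   [E ::= S]
red the S => red the S push   [S ::= S push]
red the S push => red the S push push   [S ::= S push]
red the S push push => red the S push push push   [S ::= S push]
red the S push push push => red the S push push push push   [S ::= S push]
red the S push push push push => red the the push push push push   [S ::= the]

S => red the E => red the S => red the S push => red the S push push => red the S push push push => red the S push push push push => red the the push push push push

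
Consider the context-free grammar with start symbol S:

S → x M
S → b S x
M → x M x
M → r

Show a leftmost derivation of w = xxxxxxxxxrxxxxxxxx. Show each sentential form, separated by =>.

S=>xM=>xxMx=>xxxMxx=>xxxxMxxx=>xxxxxMxxxx=>xxxxxxMxxxxx=>xxxxxxxMxxxxxx=>xxxxxxxxMxxxxxxx=>xxxxxxxxxMxxxxxxxx=>xxxxxxxxxrxxxxxxxx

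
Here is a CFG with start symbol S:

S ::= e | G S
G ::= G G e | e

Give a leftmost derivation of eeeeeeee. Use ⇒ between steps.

S⇒GS⇒GGeS⇒eGeS⇒eGGeeS⇒eeGeeS⇒eeGGeeeS⇒eeeGeeeS⇒eeeeeeeS⇒eeeeeeee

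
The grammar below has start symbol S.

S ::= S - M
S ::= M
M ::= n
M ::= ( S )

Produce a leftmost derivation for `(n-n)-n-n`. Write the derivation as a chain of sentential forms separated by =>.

S => S-M   [S ::= S - M]
S-M => S-M-M   [S ::= S - M]
S-M-M => M-M-M   [S ::= M]
M-M-M => (S)-M-M   [M ::= ( S )]
(S)-M-M => (S-M)-M-M   [S ::= S - M]
(S-M)-M-M => (M-M)-M-M   [S ::= M]
(M-M)-M-M => (n-M)-M-M   [M ::= n]
(n-M)-M-M => (n-n)-M-M   [M ::= n]
(n-n)-M-M => (n-n)-n-M   [M ::= n]
(n-n)-n-M => (n-n)-n-n   [M ::= n]

S => S-M => S-M-M => M-M-M => (S)-M-M => (S-M)-M-M => (M-M)-M-M => (n-M)-M-M => (n-n)-M-M => (n-n)-n-M => (n-n)-n-n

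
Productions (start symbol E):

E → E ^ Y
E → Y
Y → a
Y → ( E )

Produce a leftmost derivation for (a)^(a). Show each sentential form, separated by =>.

E => E^Y => Y^Y => (E)^Y => (Y)^Y => (a)^Y => (a)^(E) => (a)^(Y) => (a)^(a)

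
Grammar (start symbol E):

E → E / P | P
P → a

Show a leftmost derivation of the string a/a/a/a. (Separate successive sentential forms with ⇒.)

E ⇒ E/P   [E → E / P]
E/P ⇒ E/P/P   [E → E / P]
E/P/P ⇒ E/P/P/P   [E → E / P]
E/P/P/P ⇒ P/P/P/P   [E → P]
P/P/P/P ⇒ a/P/P/P   [P → a]
a/P/P/P ⇒ a/a/P/P   [P → a]
a/a/P/P ⇒ a/a/a/P   [P → a]
a/a/a/P ⇒ a/a/a/a   [P → a]

E ⇒ E/P ⇒ E/P/P ⇒ E/P/P/P ⇒ P/P/P/P ⇒ a/P/P/P ⇒ a/a/P/P ⇒ a/a/a/P ⇒ a/a/a/a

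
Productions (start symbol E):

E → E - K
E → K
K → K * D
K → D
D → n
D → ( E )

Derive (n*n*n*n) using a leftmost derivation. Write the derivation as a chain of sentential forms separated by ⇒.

E ⇒ K   [E → K]
K ⇒ D   [K → D]
D ⇒ (E)   [D → ( E )]
(E) ⇒ (K)   [E → K]
(K) ⇒ (K*D)   [K → K * D]
(K*D) ⇒ (K*D*D)   [K → K * D]
(K*D*D) ⇒ (K*D*D*D)   [K → K * D]
(K*D*D*D) ⇒ (D*D*D*D)   [K → D]
(D*D*D*D) ⇒ (n*D*D*D)   [D → n]
(n*D*D*D) ⇒ (n*n*D*D)   [D → n]
(n*n*D*D) ⇒ (n*n*n*D)   [D → n]
(n*n*n*D) ⇒ (n*n*n*n)   [D → n]

E ⇒ K ⇒ D ⇒ (E) ⇒ (K) ⇒ (K*D) ⇒ (K*D*D) ⇒ (K*D*D*D) ⇒ (D*D*D*D) ⇒ (n*D*D*D) ⇒ (n*n*D*D) ⇒ (n*n*n*D) ⇒ (n*n*n*n)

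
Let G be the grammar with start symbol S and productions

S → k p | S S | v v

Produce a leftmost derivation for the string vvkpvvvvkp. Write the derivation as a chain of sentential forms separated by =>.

S => SS   [S → S S]
SS => SSS   [S → S S]
SSS => vvSS   [S → v v]
vvSS => vvSSS   [S → S S]
vvSSS => vvkpSS   [S → k p]
vvkpSS => vvkpvvS   [S → v v]
vvkpvvS => vvkpvvSS   [S → S S]
vvkpvvSS => vvkpvvvvS   [S → v v]
vvkpvvvvS => vvkpvvvvkp   [S → k p]

S => SS => SSS => vvSS => vvSSS => vvkpSS => vvkpvvS => vvkpvvSS => vvkpvvvvS => vvkpvvvvkp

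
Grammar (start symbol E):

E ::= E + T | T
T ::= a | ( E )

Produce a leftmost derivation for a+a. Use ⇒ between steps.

E⇒E+T⇒T+T⇒a+T⇒a+a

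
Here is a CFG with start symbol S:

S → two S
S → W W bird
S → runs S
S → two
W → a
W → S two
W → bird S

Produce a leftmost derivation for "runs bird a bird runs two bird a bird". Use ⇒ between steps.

S ⇒ runs S ⇒ runs W W bird ⇒ runs bird S W bird ⇒ runs bird W W bird W bird ⇒ runs bird a W bird W bird ⇒ runs bird a bird S bird W bird ⇒ runs bird a bird runs S bird W bird ⇒ runs bird a bird runs two bird W bird ⇒ runs bird a bird runs two bird a bird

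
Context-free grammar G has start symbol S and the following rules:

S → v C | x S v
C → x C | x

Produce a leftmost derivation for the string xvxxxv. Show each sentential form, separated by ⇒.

S ⇒ xSv   [S → x S v]
xSv ⇒ xvCv   [S → v C]
xvCv ⇒ xvxCv   [C → x C]
xvxCv ⇒ xvxxCv   [C → x C]
xvxxCv ⇒ xvxxxv   [C → x]

S ⇒ xSv ⇒ xvCv ⇒ xvxCv ⇒ xvxxCv ⇒ xvxxxv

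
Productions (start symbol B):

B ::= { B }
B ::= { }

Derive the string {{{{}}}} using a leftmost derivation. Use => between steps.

B=>{B}=>{{B}}=>{{{B}}}=>{{{{}}}}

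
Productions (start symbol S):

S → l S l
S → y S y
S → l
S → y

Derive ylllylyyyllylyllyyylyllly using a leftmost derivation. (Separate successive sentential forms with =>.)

S => ySy   [S → y S y]
ySy => ylSly   [S → l S l]
ylSly => yllSlly   [S → l S l]
yllSlly => ylllSllly   [S → l S l]
ylllSllly => ylllySyllly   [S → y S y]
ylllySyllly => ylllylSlyllly   [S → l S l]
ylllylSlyllly => ylllylySylyllly   [S → y S y]
ylllylySylyllly => ylllylyySyylyllly   [S → y S y]
ylllylyySyylyllly => ylllylyyySyyylyllly   [S → y S y]
ylllylyyySyyylyllly => ylllylyyylSlyyylyllly   [S → l S l]
ylllylyyylSlyyylyllly => ylllylyyyllSllyyylyllly   [S → l S l]
ylllylyyyllSllyyylyllly => ylllylyyyllySyllyyylyllly   [S → y S y]
ylllylyyyllySyllyyylyllly => ylllylyyyllylyllyyylyllly   [S → l]

S => ySy => ylSly => yllSlly => ylllSllly => ylllySyllly => ylllylSlyllly => ylllylySylyllly => ylllylyySyylyllly => ylllylyyySyyylyllly => ylllylyyylSlyyylyllly => ylllylyyyllSllyyylyllly => ylllylyyyllySyllyyylyllly => ylllylyyyllylyllyyylyllly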